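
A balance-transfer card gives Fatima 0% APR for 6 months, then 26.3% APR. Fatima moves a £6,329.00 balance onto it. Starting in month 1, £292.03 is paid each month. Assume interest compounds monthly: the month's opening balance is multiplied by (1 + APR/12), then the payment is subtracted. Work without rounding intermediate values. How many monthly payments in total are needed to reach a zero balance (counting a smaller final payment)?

Promo months 1–6 at r₀ = 0%/12 = 0; months 7+ at r₁ = 26.3%/12 = 0.0219167.
After month 6 (no interest yet): B = £6,329.00 − 6·£292.03 = £4,576.82.
Then at r₁ with £292.03/mo: n₂ = −ln(1 − r₁·B/P)/ln(1+r₁) ≈ 19.41 → 20 more payments.

26 payments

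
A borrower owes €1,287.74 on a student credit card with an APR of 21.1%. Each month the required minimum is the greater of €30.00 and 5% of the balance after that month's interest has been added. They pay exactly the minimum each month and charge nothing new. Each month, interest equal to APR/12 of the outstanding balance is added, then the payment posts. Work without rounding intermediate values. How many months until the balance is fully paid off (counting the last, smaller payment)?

Monthly rate r = 21.1%/12 = 1.75833% = 0.0175833.
While 5% of the post-interest balance exceeds €30.00, each month B ← (B·(1+r))·(1 − 0.05), i.e. B shrinks by the factor (1+r)·0.95 = 0.9667.
This holds for months 1–24. Entering month 25 the balance is €571.31; 5% of the post-interest balance is now below €30.00, so the flat €30.00 minimum applies from here.
From month 25 a fixed €30.00 at rate r clears €571.31 in 24 more payments. Total: 24 + 24 = 48 months.

48 months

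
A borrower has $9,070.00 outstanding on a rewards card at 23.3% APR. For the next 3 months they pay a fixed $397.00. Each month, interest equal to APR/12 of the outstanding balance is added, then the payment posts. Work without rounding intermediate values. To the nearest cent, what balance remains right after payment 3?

$8,394.38

Monthly rate r = 23.3%/12 = 1.94167% = 0.0194167.
Each month: B ← B·(1+r) − $397.00.
Month 1: interest $176.11; balance after payment $8,849.11.
Month 2: interest $171.82; balance after payment $8,623.93.
Month 3: interest $167.45; balance after payment $8,394.38.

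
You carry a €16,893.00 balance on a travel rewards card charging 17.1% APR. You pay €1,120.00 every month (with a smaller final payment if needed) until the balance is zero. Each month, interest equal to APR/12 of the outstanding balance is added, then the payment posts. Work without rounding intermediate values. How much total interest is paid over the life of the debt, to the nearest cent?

Monthly rate r = 17.1%/12 = 1.425% = 0.01425.
Payoff takes n = ⌈−ln(1 − rB₀/P)/ln(1+r)⌉ = ⌈17.102⌉ = 18 payments; the last is €115.21.
Total paid = 17·€1,120.00 + €115.21 = €19,155.21.
Total interest = total paid − principal = €19,155.21 − €16,893.00 = €2,262.21.

€2,262.21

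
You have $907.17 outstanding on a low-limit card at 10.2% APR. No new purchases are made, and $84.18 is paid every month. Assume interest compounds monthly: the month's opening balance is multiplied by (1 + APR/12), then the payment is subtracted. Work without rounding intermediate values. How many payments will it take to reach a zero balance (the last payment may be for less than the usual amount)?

Monthly rate r = 10.2%/12 = 0.85% = 0.0085.
Recurrence: B ← B·(1+r) − $84.18.
Month 1: interest $7.71; balance after payment $830.70.
Month 2: interest $7.06; balance after payment $753.58.
Closed form: n = −ln(1 − rB₀/P)/ln(1+r) = −ln(0.9084)/ln(1.0085) ≈ 11.350, so the balance reaches zero during payment 12.

12 months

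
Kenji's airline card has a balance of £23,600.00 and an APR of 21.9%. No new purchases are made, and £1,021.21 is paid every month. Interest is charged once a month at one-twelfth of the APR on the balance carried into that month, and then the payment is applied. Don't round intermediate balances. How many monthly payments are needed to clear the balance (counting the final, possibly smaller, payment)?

31 months

Monthly rate r = 21.9%/12 = 1.825% = 0.01825.
Recurrence: B ← B·(1+r) − £1,021.21.
Month 1: interest £430.70; balance after payment £23,009.49.
Month 2: interest £419.92; balance after payment £22,408.20.
Closed form: n = −ln(1 − rB₀/P)/ln(1+r) = −ln(0.57825)/ln(1.01825) ≈ 30.287, so the balance reaches zero during payment 31.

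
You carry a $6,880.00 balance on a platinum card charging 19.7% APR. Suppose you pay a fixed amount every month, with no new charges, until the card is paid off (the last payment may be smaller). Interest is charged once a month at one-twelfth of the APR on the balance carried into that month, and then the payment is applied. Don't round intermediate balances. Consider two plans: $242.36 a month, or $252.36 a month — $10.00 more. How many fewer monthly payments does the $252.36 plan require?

2 fewer payments

Monthly rate r = 19.7%/12 = 1.64167% = 0.0164167.
At $242.36/mo: n = ⌈−ln(1 − rB₀/P)/ln(1+r)⌉ = 39 payments (last $129.16); total interest = total paid − $6,880.00 = $2,458.84.
At $252.36/mo: 37 payments (last $112.28); total interest $2,317.24.
Payments saved = 39 − 37 = 2.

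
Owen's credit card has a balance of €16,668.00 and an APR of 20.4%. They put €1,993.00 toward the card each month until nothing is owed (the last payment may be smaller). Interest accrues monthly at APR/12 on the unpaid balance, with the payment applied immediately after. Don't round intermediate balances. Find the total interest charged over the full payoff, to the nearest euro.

€1,465

Monthly rate r = 20.4%/12 = 1.7% = 0.017.
Payoff takes n = ⌈−ln(1 − rB₀/P)/ln(1+r)⌉ = ⌈9.097⌉ = 10 payments; the last is €195.59.
Total paid = 9·€1,993.00 + €195.59 = €18,132.59.
Total interest = total paid − principal = €18,132.59 − €16,668.00 = €1,464.59.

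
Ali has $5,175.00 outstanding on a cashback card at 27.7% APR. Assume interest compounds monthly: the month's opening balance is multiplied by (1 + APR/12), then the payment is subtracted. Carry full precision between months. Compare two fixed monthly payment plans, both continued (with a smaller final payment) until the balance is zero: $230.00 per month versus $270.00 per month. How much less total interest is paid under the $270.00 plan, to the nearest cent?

Monthly rate r = 27.7%/12 = 2.30833% = 0.0230833.
At $230.00/mo: n = ⌈−ln(1 − rB₀/P)/ln(1+r)⌉ = 33 payments (last $24.41); total interest = total paid − $5,175.00 = $2,209.41.
At $270.00/mo: 26 payments (last $162.17); total interest $1,737.17.
Interest saved = $2,209.41 − $1,737.17 = $472.24.

$472.24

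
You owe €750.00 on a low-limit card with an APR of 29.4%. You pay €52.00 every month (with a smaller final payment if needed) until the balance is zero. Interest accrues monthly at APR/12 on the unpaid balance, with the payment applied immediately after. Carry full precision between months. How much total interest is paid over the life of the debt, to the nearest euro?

Monthly rate r = 29.4%/12 = 2.45% = 0.0245.
Payoff takes n = ⌈−ln(1 − rB₀/P)/ln(1+r)⌉ = ⌈18.012⌉ = 19 payments; the last is €0.63.
Total paid = 18·€52.00 + €0.63 = €936.63.
Total interest = total paid − principal = €936.63 − €750.00 = €186.63.

€187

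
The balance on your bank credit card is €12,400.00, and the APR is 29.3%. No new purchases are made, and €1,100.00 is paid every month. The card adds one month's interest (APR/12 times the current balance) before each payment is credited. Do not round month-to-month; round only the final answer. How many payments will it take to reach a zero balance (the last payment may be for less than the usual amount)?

14 payments

Monthly rate r = 29.3%/12 = 2.44167% = 0.0244167.
Recurrence: B ← B·(1+r) − €1,100.00.
Month 1: interest €302.77; balance after payment €11,602.77.
Month 2: interest €283.30; balance after payment €10,786.07.
Closed form: n = −ln(1 − rB₀/P)/ln(1+r) = −ln(0.72476)/ln(1.02442) ≈ 13.345, so the balance reaches zero during payment 14.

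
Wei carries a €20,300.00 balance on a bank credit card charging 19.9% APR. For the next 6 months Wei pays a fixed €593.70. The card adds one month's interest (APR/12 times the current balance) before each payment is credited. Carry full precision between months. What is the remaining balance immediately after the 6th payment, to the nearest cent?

€18,692.28

Monthly rate r = 19.9%/12 = 1.65833% = 0.0165833.
Each month: B ← B·(1+r) − €593.70.
Month 1: interest €336.64; balance after payment €20,042.94.
Month 2: interest €332.38; balance after payment €19,781.62.
Month 3: interest €328.05; balance after payment €19,515.97.
Month 4: interest €323.64; balance after payment €19,245.91.
Month 5: interest €319.16; balance after payment €18,971.37.
Month 6: interest €314.61; balance after payment €18,692.28.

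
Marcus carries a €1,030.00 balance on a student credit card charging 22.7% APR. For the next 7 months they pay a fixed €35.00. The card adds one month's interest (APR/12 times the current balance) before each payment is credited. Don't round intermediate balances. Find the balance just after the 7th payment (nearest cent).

€915.03

Monthly rate r = 22.7%/12 = 1.89167% = 0.0189167.
Each month: B ← B·(1+r) − €35.00.
Month 1: interest €19.48; balance after payment €1,014.48.
Month 2: interest €19.19; balance after payment €998.67.
Month 3: interest €18.89; balance after payment €982.57.
Month 4: interest €18.59; balance after payment €966.15.
Month 5: interest €18.28; balance after payment €949.43.
Month 6: interest €17.96; balance after payment €932.39.
Month 7: interest €17.64; balance after payment €915.03.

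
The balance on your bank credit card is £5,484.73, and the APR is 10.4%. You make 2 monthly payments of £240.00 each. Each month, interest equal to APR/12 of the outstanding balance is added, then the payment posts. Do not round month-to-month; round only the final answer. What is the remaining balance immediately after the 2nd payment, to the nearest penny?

£5,098.13

Monthly rate r = 10.4%/12 = 0.866667% = 0.00866667.
Each month: B ← B·(1+r) − £240.00.
Month 1: interest £47.53; balance after payment £5,292.26.
Month 2: interest £45.87; balance after payment £5,098.13.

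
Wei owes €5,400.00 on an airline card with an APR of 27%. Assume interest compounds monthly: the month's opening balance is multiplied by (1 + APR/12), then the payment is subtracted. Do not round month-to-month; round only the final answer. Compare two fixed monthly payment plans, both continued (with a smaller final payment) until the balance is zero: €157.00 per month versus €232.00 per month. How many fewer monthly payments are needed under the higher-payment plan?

33 fewer payments

Monthly rate r = 27%/12 = 2.25% = 0.0225.
At €157.00/mo: n = ⌈−ln(1 − rB₀/P)/ln(1+r)⌉ = 67 payments (last €128.49); total interest = total paid − €5,400.00 = €5,090.49.
At €232.00/mo: 34 payments (last €78.27); total interest €2,334.27.
Payments saved = 67 − 34 = 33.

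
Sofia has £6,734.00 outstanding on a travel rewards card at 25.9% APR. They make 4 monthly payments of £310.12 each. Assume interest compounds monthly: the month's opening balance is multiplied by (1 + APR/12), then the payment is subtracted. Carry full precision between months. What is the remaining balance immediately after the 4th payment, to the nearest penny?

Monthly rate r = 25.9%/12 = 2.15833% = 0.0215833.
Each month: B ← B·(1+r) − £310.12.
Month 1: interest £145.34; balance after payment £6,569.22.
Month 2: interest £141.79; balance after payment £6,400.89.
Month 3: interest £138.15; balance after payment £6,228.92.
Month 4: interest £134.44; balance after payment £6,053.24.

£6,053.24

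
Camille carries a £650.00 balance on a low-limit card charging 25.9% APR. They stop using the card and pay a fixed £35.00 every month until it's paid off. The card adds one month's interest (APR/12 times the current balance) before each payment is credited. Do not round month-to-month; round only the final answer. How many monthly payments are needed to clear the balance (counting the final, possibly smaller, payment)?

24 months

Monthly rate r = 25.9%/12 = 2.15833% = 0.0215833.
Recurrence: B ← B·(1+r) − £35.00.
Month 1: interest £14.03; balance after payment £629.03.
Month 2: interest £13.58; balance after payment £607.61.
Closed form: n = −ln(1 − rB₀/P)/ln(1+r) = −ln(0.59917)/ln(1.02158) ≈ 23.987, so the balance reaches zero during payment 24.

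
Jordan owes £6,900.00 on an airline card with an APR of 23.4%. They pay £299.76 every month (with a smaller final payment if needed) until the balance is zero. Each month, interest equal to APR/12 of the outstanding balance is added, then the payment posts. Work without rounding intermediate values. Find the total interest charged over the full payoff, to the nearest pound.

£2,348

Monthly rate r = 23.4%/12 = 1.95% = 0.0195.
Payoff takes n = ⌈−ln(1 − rB₀/P)/ln(1+r)⌉ = ⌈30.849⌉ = 31 payments; the last is £254.86.
Total paid = 30·£299.76 + £254.86 = £9,247.66.
Total interest = total paid − principal = £9,247.66 − £6,900.00 = £2,347.66.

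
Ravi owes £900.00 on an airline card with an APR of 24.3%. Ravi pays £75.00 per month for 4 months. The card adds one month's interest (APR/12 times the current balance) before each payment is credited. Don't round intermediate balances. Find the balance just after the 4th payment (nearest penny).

Monthly rate r = 24.3%/12 = 2.025% = 0.02025.
Each month: B ← B·(1+r) − £75.00.
Month 1: interest £18.23; balance after payment £843.23.
Month 2: interest £17.08; balance after payment £785.30.
Month 3: interest £15.90; balance after payment £726.20.
Month 4: interest £14.71; balance after payment £665.91.

£665.91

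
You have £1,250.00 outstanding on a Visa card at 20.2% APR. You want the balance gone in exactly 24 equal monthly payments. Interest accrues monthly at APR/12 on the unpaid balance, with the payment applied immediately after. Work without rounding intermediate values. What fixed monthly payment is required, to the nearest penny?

£63.74

Monthly rate r = 20.2%/12 = 1.68333% = 0.0168333.
Level-payment amortization: P = B₀·r / (1 − (1+r)^(−n)) = 1250.00·0.0168333 / (1 − 1.01683^(−24)).
Denominator 1 − (1+r)^(−24) = 0.330107047.
P = 21.0417 / 0.330107047 ≈ 63.74.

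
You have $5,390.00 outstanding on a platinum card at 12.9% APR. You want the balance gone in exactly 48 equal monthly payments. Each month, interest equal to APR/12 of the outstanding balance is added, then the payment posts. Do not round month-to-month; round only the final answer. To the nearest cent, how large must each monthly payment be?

$144.33

Monthly rate r = 12.9%/12 = 1.075% = 0.01075.
Level-payment amortization: P = B₀·r / (1 − (1+r)^(−n)) = 5390.00·0.01075 / (1 − 1.01075^(−48)).
Denominator 1 − (1+r)^(−48) = 0.4014506.
P = 57.9425 / 0.4014506 ≈ 144.33.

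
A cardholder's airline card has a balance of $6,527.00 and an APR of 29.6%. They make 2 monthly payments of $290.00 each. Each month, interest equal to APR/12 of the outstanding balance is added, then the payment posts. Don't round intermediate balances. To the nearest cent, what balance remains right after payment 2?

Monthly rate r = 29.6%/12 = 2.46667% = 0.0246667.
Each month: B ← B·(1+r) − $290.00.
Month 1: interest $161.00; balance after payment $6,398.00.
Month 2: interest $157.82; balance after payment $6,265.82.

$6,265.82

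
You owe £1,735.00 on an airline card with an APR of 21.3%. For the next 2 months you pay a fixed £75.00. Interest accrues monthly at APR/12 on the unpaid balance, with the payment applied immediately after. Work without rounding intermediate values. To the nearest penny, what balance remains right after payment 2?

£1,645.81

Monthly rate r = 21.3%/12 = 1.775% = 0.01775.
Each month: B ← B·(1+r) − £75.00.
Month 1: interest £30.80; balance after payment £1,690.80.
Month 2: interest £30.01; balance after payment £1,645.81.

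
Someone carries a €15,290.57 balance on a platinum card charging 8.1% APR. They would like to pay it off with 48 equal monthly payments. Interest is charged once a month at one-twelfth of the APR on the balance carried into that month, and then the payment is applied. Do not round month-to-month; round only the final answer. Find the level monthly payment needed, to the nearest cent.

Monthly rate r = 8.1%/12 = 0.675% = 0.00675.
Level-payment amortization: P = B₀·r / (1 − (1+r)^(−n)) = 15290.57·0.00675 / (1 − 1.00675^(−48)).
Denominator 1 − (1+r)^(−48) = 0.275961996.
P = 103.211 / 0.275961996 ≈ 374.01.

€374.01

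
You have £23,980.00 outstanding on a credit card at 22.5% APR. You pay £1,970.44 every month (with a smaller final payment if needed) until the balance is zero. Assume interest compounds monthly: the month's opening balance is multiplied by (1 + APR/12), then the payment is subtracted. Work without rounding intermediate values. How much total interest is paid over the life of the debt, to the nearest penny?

Monthly rate r = 22.5%/12 = 1.875% = 0.01875.
Payoff takes n = ⌈−ln(1 − rB₀/P)/ln(1+r)⌉ = ⌈13.943⌉ = 14 payments; the last is £1,859.10.
Total paid = 13·£1,970.44 + £1,859.10 = £27,474.82.
Total interest = total paid − principal = £27,474.82 − £23,980.00 = £3,494.82.

£3,494.82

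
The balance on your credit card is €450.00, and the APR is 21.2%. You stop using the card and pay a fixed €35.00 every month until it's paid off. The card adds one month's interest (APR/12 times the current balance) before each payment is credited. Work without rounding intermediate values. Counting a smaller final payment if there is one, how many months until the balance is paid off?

15 months

Monthly rate r = 21.2%/12 = 1.76667% = 0.0176667.
Recurrence: B ← B·(1+r) − €35.00.
Month 1: interest €7.95; balance after payment €422.95.
Month 2: interest €7.47; balance after payment €395.42.
Closed form: n = −ln(1 − rB₀/P)/ln(1+r) = −ln(0.77286)/ln(1.01767) ≈ 14.713, so the balance reaches zero during payment 15.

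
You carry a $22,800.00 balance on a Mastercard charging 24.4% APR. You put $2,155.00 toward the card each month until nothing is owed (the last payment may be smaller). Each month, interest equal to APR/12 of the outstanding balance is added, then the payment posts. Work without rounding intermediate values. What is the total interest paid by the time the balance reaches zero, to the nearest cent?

$3,133.69

Monthly rate r = 24.4%/12 = 2.03333% = 0.0203333.
Payoff takes n = ⌈−ln(1 − rB₀/P)/ln(1+r)⌉ = ⌈12.034⌉ = 13 payments; the last is $73.69.
Total paid = 12·$2,155.00 + $73.69 = $25,933.69.
Total interest = total paid − principal = $25,933.69 − $22,800.00 = $3,133.69.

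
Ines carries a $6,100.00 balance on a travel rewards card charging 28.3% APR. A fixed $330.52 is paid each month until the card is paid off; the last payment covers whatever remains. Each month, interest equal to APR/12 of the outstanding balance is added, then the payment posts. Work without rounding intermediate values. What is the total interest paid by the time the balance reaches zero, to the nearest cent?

Monthly rate r = 28.3%/12 = 2.35833% = 0.0235833.
Payoff takes n = ⌈−ln(1 − rB₀/P)/ln(1+r)⌉ = ⌈24.512⌉ = 25 payments; the last is $170.27.
Total paid = 24·$330.52 + $170.27 = $8,102.75.
Total interest = total paid − principal = $8,102.75 − $6,100.00 = $2,002.75.

$2,002.75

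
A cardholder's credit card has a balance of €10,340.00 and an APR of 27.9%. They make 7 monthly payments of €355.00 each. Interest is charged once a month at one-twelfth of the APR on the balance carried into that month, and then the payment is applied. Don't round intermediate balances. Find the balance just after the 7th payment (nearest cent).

€9,479.66

Monthly rate r = 27.9%/12 = 2.325% = 0.02325.
Each month: B ← B·(1+r) − €355.00.
Month 1: interest €240.41; balance after payment €10,225.41.
Month 2: interest €237.74; balance after payment €10,108.15.
Month 3: interest €235.01; balance after payment €9,988.16.
Month 4: interest €232.22; balance after payment €9,865.38.
Month 5: interest €229.37; balance after payment €9,739.75.
Month 6: interest €226.45; balance after payment €9,611.20.
Month 7: interest €223.46; balance after payment €9,479.66.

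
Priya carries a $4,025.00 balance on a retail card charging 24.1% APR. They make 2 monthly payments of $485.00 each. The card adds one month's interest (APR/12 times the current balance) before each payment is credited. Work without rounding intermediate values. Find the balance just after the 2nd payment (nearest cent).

Monthly rate r = 24.1%/12 = 2.00833% = 0.0200833.
Each month: B ← B·(1+r) − $485.00.
Month 1: interest $80.84; balance after payment $3,620.84.
Month 2: interest $72.72; balance after payment $3,208.55.

$3,208.55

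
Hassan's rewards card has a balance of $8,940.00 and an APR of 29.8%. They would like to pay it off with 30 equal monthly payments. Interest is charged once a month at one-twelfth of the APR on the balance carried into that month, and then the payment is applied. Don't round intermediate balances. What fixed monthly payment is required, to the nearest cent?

$426.18

Monthly rate r = 29.8%/12 = 2.48333% = 0.0248333.
Level-payment amortization: P = B₀·r / (1 − (1+r)^(−n)) = 8940.00·0.0248333 / (1 − 1.02483^(−30)).
Denominator 1 − (1+r)^(−30) = 0.520925869.
P = 222.01 / 0.520925869 ≈ 426.18.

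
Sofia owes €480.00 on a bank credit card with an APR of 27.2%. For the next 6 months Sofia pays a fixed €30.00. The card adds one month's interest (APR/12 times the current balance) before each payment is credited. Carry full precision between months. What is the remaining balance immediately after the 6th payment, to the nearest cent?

Monthly rate r = 27.2%/12 = 2.26667% = 0.0226667.
Each month: B ← B·(1+r) − €30.00.
Month 1: interest €10.88; balance after payment €460.88.
Month 2: interest €10.45; balance after payment €441.33.
Month 3: interest €10.00; balance after payment €421.33.
Month 4: interest €9.55; balance after payment €400.88.
Month 5: interest €9.09; balance after payment €379.97.
Month 6: interest €8.61; balance after payment €358.58.

€358.58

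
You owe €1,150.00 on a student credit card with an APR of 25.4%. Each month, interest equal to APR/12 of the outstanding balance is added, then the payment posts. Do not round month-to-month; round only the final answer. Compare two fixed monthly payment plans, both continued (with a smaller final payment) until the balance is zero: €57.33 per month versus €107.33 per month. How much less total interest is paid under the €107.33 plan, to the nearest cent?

€194.63

Monthly rate r = 25.4%/12 = 2.11667% = 0.0211667.
At €57.33/mo: n = ⌈−ln(1 − rB₀/P)/ln(1+r)⌉ = 27 payments (last €22.26); total interest = total paid − €1,150.00 = €362.84.
At €107.33/mo: 13 payments (last €30.25); total interest €168.21.
Interest saved = €362.84 − €168.21 = €194.63.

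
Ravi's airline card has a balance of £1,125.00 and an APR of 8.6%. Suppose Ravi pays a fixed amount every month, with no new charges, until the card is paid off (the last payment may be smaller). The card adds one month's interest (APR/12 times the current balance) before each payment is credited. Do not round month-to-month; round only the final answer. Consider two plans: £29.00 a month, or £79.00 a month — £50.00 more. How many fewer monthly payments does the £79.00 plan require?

Monthly rate r = 8.6%/12 = 0.716667% = 0.00716667.
At £29.00/mo: n = ⌈−ln(1 − rB₀/P)/ln(1+r)⌉ = 46 payments (last £17.91); total interest = total paid − £1,125.00 = £197.91.
At £79.00/mo: 16 payments (last £5.91); total interest £65.91.
Payments saved = 46 − 16 = 30.

30 fewer payments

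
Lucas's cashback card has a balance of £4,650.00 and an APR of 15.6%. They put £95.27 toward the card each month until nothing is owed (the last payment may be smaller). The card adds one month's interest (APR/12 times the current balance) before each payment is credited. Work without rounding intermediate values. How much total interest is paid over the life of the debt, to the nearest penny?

Monthly rate r = 15.6%/12 = 1.3% = 0.013.
Payoff takes n = ⌈−ln(1 − rB₀/P)/ln(1+r)⌉ = ⌈77.927⌉ = 78 payments; the last is £88.36.
Total paid = 77·£95.27 + £88.36 = £7,424.15.
Total interest = total paid − principal = £7,424.15 − £4,650.00 = £2,774.15.

£2,774.15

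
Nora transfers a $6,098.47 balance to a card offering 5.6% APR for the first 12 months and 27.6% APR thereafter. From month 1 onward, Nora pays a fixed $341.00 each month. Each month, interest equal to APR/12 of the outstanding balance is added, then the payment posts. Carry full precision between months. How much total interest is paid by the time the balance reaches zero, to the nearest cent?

$462.68

Promo months 1–12 at r₀ = 5.6%/12 = 0.00466667; months 13+ at r₁ = 27.6%/12 = 0.023.
After month 12: iterate B ← B·(1+r₀) − $341.00 for 12 months → $2,250.21.
Then at r₁ with $341.00/mo: n₂ = −ln(1 − r₁·B/P)/ln(1+r₁) ≈ 7.24 → 8 more payments.
Total paid = 19·$341.00 + $82.15 = $6,561.15; interest = $6,561.15 − $6,098.47 = $462.68.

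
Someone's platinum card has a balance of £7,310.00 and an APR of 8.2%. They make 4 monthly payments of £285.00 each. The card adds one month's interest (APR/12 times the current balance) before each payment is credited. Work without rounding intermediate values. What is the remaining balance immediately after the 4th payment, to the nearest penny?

£6,360.13

Monthly rate r = 8.2%/12 = 0.683333% = 0.00683333.
Each month: B ← B·(1+r) − £285.00.
Month 1: interest £49.95; balance after payment £7,074.95.
Month 2: interest £48.35; balance after payment £6,838.30.
Month 3: interest £46.73; balance after payment £6,600.03.
Month 4: interest £45.10; balance after payment £6,360.13.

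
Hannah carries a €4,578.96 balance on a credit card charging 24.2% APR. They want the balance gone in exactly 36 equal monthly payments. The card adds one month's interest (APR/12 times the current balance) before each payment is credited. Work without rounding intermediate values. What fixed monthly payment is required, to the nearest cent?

€180.13

Monthly rate r = 24.2%/12 = 2.01667% = 0.0201667.
Level-payment amortization: P = B₀·r / (1 − (1+r)^(−n)) = 4578.96·0.0201667 / (1 − 1.02017^(−36)).
Denominator 1 − (1+r)^(−36) = 0.512651816.
P = 92.3424 / 0.512651816 ≈ 180.13.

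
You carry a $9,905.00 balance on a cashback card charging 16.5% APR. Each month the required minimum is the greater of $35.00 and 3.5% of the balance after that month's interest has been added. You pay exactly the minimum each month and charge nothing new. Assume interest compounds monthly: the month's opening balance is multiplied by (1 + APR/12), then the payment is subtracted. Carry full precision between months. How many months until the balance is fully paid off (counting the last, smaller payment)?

141 months

Monthly rate r = 16.5%/12 = 1.375% = 0.01375.
While 3.5% of the post-interest balance exceeds $35.00, each month B ← (B·(1+r))·(1 − 0.035), i.e. B shrinks by the factor (1+r)·0.965 = 0.97827.
This holds for months 1–105. Entering month 106 the balance is $986.20; 3.5% of the post-interest balance is now below $35.00, so the flat $35.00 minimum applies from here.
From month 106 a fixed $35.00 at rate r clears $986.20 in 36 more payments. Total: 105 + 36 = 141 months.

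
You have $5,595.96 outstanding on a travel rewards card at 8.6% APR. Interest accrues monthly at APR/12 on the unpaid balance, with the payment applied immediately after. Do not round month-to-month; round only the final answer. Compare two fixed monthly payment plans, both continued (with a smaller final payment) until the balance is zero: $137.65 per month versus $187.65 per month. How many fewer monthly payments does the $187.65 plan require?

Monthly rate r = 8.6%/12 = 0.716667% = 0.00716667.
At $137.65/mo: n = ⌈−ln(1 − rB₀/P)/ln(1+r)⌉ = 49 payments (last $31.33); total interest = total paid − $5,595.96 = $1,042.57.
At $187.65/mo: 34 payments (last $125.87); total interest $722.36.
Payments saved = 49 − 34 = 15.

15 fewer payments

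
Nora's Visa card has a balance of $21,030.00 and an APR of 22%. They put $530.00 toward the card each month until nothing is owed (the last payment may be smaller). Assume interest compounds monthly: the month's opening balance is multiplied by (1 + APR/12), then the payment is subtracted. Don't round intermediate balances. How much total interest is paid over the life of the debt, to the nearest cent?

$16,894.82

Monthly rate r = 22%/12 = 1.83333% = 0.0183333.
Payoff takes n = ⌈−ln(1 − rB₀/P)/ln(1+r)⌉ = ⌈71.554⌉ = 72 payments; the last is $294.82.
Total paid = 71·$530.00 + $294.82 = $37,924.82.
Total interest = total paid − principal = $37,924.82 − $21,030.00 = $16,894.82.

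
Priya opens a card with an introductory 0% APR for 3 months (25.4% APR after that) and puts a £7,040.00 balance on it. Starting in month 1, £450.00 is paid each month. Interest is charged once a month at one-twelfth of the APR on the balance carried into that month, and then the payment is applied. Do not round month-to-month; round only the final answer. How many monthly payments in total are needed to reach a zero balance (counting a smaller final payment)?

18 months

Promo months 1–3 at r₀ = 0%/12 = 0; months 4+ at r₁ = 25.4%/12 = 0.0211667.
After month 3 (no interest yet): B = £7,040.00 − 3·£450.00 = £5,690.00.
Then at r₁ with £450.00/mo: n₂ = −ln(1 − r₁·B/P)/ln(1+r₁) ≈ 14.87 → 15 more payments.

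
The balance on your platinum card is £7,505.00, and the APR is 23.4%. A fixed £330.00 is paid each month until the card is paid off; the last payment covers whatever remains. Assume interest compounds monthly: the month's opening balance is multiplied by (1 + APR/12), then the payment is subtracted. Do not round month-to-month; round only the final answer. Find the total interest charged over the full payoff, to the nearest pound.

£2,510

Monthly rate r = 23.4%/12 = 1.95% = 0.0195.
Payoff takes n = ⌈−ln(1 − rB₀/P)/ln(1+r)⌉ = ⌈30.346⌉ = 31 payments; the last is £114.83.
Total paid = 30·£330.00 + £114.83 = £10,014.83.
Total interest = total paid − principal = £10,014.83 − £7,505.00 = £2,509.83.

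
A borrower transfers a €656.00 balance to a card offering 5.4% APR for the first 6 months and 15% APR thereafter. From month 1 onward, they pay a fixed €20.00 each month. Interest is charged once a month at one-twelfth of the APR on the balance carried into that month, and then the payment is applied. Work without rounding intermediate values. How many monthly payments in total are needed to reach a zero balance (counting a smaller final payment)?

41 payments

Promo months 1–6 at r₀ = 5.4%/12 = 0.0045; months 7+ at r₁ = 15%/12 = 0.0125.
After month 6: iterate B ← B·(1+r₀) − €20.00 for 6 months → €552.55.
Then at r₁ with €20.00/mo: n₂ = −ln(1 − r₁·B/P)/ln(1+r₁) ≈ 34.10 → 35 more payments.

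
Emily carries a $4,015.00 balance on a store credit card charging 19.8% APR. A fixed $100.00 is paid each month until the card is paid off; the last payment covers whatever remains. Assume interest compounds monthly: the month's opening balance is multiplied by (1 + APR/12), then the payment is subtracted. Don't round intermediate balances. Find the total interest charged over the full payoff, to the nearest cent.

$2,621.87

Monthly rate r = 19.8%/12 = 1.65% = 0.0165.
Payoff takes n = ⌈−ln(1 − rB₀/P)/ln(1+r)⌉ = ⌈66.367⌉ = 67 payments; the last is $36.87.
Total paid = 66·$100.00 + $36.87 = $6,636.87.
Total interest = total paid − principal = $6,636.87 − $4,015.00 = $2,621.87.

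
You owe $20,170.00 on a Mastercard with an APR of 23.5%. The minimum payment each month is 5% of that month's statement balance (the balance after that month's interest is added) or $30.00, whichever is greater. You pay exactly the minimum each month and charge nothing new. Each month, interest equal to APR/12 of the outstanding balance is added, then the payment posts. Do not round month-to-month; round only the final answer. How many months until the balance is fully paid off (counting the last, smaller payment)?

136 months

Monthly rate r = 23.5%/12 = 1.95833% = 0.0195833.
While 5% of the post-interest balance exceeds $30.00, each month B ← (B·(1+r))·(1 − 0.05), i.e. B shrinks by the factor (1+r)·0.95 = 0.9686.
This holds for months 1–111. Entering month 112 the balance is $584.72; 5% of the post-interest balance is now below $30.00, so the flat $30.00 minimum applies from here.
From month 112 a fixed $30.00 at rate r clears $584.72 in 25 more payments. Total: 111 + 25 = 136 months.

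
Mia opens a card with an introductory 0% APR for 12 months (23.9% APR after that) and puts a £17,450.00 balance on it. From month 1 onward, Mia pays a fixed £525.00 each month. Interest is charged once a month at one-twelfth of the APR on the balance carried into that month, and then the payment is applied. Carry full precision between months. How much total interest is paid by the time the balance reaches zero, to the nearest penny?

£3,489.66

Promo months 1–12 at r₀ = 0%/12 = 0; months 13+ at r₁ = 23.9%/12 = 0.0199167.
After month 12 (no interest yet): B = £17,450.00 − 12·£525.00 = £11,150.00.
Then at r₁ with £525.00/mo: n₂ = −ln(1 − r₁·B/P)/ln(1+r₁) ≈ 27.88 → 28 more payments.
Total paid = 39·£525.00 + £464.66 = £20,939.66; interest = £20,939.66 − £17,450.00 = £3,489.66.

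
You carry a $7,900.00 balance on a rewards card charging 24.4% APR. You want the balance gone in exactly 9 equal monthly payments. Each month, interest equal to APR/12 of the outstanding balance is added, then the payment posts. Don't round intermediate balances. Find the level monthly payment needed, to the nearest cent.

$969.41

Monthly rate r = 24.4%/12 = 2.03333% = 0.0203333.
Level-payment amortization: P = B₀·r / (1 − (1+r)^(−n)) = 7900.00·0.0203333 / (1 − 1.02033^(−9)).
Denominator 1 − (1+r)^(−9) = 0.165701763.
P = 160.633 / 0.165701763 ≈ 969.41.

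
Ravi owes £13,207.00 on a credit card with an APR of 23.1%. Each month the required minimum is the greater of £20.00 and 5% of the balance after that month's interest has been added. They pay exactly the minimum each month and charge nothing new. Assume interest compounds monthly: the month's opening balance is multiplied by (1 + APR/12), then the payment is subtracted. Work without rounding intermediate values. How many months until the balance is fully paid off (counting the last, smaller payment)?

134 months

Monthly rate r = 23.1%/12 = 1.925% = 0.01925.
While 5% of the post-interest balance exceeds £20.00, each month B ← (B·(1+r))·(1 − 0.05), i.e. B shrinks by the factor (1+r)·0.95 = 0.96829.
This holds for months 1–110. Entering month 111 the balance is £381.31; 5% of the post-interest balance is now below £20.00, so the flat £20.00 minimum applies from here.
From month 111 a fixed £20.00 at rate r clears £381.31 in 24 more payments. Total: 110 + 24 = 134 months.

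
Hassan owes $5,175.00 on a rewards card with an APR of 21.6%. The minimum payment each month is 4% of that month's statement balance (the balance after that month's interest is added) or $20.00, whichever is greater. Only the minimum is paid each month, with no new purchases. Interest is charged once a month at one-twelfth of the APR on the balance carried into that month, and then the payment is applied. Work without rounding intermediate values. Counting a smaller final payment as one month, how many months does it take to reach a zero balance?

Monthly rate r = 21.6%/12 = 1.8% = 0.018.
While 4% of the post-interest balance exceeds $20.00, each month B ← (B·(1+r))·(1 − 0.04), i.e. B shrinks by the factor (1+r)·0.96 = 0.97728.
This holds for months 1–103. Entering month 104 the balance is $485.14; 4% of the post-interest balance is now below $20.00, so the flat $20.00 minimum applies from here.
From month 104 a fixed $20.00 at rate r clears $485.14 in 33 more payments. Total: 103 + 33 = 136 months.

136 months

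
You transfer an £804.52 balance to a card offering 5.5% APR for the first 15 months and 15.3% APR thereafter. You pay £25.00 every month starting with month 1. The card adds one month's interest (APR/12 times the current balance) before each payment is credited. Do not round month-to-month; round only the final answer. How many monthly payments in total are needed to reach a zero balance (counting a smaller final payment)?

37 payments

Promo months 1–15 at r₀ = 5.5%/12 = 0.00458333; months 16+ at r₁ = 15.3%/12 = 0.01275.
After month 15: iterate B ← B·(1+r₀) − £25.00 for 15 months → £474.37.
Then at r₁ with £25.00/mo: n₂ = −ln(1 − r₁·B/P)/ln(1+r₁) ≈ 21.86 → 22 more payments.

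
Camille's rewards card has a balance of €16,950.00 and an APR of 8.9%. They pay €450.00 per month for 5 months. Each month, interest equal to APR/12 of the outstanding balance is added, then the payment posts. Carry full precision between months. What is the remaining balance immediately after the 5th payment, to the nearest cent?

€15,304.33

Monthly rate r = 8.9%/12 = 0.741667% = 0.00741667.
Each month: B ← B·(1+r) − €450.00.
Month 1: interest €125.71; balance after payment €16,625.71.
Month 2: interest €123.31; balance after payment €16,299.02.
Month 3: interest €120.88; balance after payment €15,969.90.
Month 4: interest €118.44; balance after payment €15,638.35.
Month 5: interest €115.98; balance after payment €15,304.33.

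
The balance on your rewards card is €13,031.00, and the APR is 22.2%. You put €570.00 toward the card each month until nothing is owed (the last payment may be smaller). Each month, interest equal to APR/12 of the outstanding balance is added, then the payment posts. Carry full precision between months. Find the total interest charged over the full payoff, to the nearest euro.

Monthly rate r = 22.2%/12 = 1.85% = 0.0185.
Payoff takes n = ⌈−ln(1 − rB₀/P)/ln(1+r)⌉ = ⌈29.993⌉ = 30 payments; the last is €566.10.
Total paid = 29·€570.00 + €566.10 = €17,096.10.
Total interest = total paid − principal = €17,096.10 − €13,031.00 = €4,065.10.

€4,065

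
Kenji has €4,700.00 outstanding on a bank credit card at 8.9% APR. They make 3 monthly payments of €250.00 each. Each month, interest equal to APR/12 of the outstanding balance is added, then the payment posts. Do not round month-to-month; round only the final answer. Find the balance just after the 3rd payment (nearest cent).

Monthly rate r = 8.9%/12 = 0.741667% = 0.00741667.
Each month: B ← B·(1+r) − €250.00.
Month 1: interest €34.86; balance after payment €4,484.86.
Month 2: interest €33.26; balance after payment €4,268.12.
Month 3: interest €31.66; balance after payment €4,049.78.

€4,049.78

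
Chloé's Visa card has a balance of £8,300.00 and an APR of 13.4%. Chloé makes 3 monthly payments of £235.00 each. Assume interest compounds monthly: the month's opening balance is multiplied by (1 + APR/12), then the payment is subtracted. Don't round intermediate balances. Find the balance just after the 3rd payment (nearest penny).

Monthly rate r = 13.4%/12 = 1.11667% = 0.0111667.
Each month: B ← B·(1+r) − £235.00.
Month 1: interest £92.68; balance after payment £8,157.68.
Month 2: interest £91.09; balance after payment £8,013.78.
Month 3: interest £89.49; balance after payment £7,868.26.

£7,868.26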